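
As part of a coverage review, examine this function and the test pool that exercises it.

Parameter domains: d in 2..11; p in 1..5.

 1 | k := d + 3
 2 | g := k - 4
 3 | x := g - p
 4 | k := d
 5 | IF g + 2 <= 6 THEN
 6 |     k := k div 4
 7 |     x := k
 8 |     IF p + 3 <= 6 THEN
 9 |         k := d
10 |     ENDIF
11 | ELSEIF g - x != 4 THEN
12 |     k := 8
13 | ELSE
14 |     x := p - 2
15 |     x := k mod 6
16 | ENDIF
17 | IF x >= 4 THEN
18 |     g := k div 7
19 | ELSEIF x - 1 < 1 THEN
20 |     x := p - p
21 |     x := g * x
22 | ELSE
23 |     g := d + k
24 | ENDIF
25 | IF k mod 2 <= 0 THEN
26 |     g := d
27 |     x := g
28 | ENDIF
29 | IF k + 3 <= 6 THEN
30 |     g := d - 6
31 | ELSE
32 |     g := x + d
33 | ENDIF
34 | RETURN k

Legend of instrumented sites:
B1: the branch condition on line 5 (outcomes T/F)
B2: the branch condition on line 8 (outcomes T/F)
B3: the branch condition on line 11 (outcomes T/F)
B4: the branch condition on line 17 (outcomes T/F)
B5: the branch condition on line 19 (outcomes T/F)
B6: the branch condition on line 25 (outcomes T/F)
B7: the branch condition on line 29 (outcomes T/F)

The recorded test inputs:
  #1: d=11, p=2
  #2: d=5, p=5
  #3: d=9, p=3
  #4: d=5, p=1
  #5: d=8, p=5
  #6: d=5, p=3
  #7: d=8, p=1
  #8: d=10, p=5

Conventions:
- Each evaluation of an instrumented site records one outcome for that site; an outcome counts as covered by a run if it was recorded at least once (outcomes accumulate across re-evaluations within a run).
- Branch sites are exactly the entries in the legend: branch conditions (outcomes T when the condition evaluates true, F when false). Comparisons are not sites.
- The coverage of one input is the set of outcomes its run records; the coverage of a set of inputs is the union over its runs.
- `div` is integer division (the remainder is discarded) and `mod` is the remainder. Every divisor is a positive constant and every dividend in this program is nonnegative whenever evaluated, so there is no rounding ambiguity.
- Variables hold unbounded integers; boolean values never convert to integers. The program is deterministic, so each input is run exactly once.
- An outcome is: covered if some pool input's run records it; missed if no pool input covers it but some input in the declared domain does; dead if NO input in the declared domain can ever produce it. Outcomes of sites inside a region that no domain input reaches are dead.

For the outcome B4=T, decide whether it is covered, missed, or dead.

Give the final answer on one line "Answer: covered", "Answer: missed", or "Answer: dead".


B4=T is recorded by pool input(s) 1, 3, 7, 8 -> covered
Answer: covered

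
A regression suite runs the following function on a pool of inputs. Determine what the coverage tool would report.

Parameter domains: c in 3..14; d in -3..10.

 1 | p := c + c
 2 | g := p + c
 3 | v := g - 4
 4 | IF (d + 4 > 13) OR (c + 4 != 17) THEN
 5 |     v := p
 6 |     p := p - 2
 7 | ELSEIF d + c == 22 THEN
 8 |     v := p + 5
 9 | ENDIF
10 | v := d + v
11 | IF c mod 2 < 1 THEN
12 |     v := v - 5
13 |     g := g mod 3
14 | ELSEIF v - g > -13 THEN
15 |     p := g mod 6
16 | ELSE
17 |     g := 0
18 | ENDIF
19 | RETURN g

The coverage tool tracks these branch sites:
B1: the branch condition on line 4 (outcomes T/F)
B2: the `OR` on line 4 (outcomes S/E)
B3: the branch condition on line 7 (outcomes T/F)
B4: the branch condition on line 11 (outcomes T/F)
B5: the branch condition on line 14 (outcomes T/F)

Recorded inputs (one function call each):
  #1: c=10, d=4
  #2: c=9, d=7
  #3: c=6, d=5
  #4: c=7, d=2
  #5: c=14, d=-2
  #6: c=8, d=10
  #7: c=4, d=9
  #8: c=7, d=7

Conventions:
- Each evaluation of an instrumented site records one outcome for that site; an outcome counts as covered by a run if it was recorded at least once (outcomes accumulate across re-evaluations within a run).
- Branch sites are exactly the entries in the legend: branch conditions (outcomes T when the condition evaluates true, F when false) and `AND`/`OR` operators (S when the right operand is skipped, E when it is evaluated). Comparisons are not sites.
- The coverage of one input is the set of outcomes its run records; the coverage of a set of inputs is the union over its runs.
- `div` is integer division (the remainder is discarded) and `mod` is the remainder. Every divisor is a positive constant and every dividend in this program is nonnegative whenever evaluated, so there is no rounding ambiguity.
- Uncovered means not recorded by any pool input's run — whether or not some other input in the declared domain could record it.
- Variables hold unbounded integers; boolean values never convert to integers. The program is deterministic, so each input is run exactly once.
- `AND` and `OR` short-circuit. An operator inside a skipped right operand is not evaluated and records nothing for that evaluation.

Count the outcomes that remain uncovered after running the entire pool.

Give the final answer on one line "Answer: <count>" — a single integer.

input #1, c=10, d=4: events B2->E, B1->T, B4->T; outcomes B1=T, B2=E, B4=T
input #2, c=9, d=7: events B2->E, B1->T, B4->F, B5->T; outcomes B1=T, B2=E, B4=F, B5=T
input #3, c=6, d=5: events B2->E, B1->T, B4->T; outcomes B1=T, B2=E, B4=T
input #4, c=7, d=2: events B2->E, B1->T, B4->F, B5->T; outcomes B1=T, B2=E, B4=F, B5=T
input #5, c=14, d=-2: events B2->E, B1->T, B4->T; outcomes B1=T, B2=E, B4=T
input #6, c=8, d=10: events B2->S, B1->T, B4->T; outcomes B1=T, B2=S, B4=T
input #7, c=4, d=9: events B2->E, B1->T, B4->T; outcomes B1=T, B2=E, B4=T
input #8, c=7, d=7: events B2->E, B1->T, B4->F, B5->T; outcomes B1=T, B2=E, B4=F, B5=T
union over the pool: B1=T, B2=S, B2=E, B4=T, B4=F, B5=T
uncovered (4 of 10): B1=F, B3=T, B3=F, B5=F

Answer: 4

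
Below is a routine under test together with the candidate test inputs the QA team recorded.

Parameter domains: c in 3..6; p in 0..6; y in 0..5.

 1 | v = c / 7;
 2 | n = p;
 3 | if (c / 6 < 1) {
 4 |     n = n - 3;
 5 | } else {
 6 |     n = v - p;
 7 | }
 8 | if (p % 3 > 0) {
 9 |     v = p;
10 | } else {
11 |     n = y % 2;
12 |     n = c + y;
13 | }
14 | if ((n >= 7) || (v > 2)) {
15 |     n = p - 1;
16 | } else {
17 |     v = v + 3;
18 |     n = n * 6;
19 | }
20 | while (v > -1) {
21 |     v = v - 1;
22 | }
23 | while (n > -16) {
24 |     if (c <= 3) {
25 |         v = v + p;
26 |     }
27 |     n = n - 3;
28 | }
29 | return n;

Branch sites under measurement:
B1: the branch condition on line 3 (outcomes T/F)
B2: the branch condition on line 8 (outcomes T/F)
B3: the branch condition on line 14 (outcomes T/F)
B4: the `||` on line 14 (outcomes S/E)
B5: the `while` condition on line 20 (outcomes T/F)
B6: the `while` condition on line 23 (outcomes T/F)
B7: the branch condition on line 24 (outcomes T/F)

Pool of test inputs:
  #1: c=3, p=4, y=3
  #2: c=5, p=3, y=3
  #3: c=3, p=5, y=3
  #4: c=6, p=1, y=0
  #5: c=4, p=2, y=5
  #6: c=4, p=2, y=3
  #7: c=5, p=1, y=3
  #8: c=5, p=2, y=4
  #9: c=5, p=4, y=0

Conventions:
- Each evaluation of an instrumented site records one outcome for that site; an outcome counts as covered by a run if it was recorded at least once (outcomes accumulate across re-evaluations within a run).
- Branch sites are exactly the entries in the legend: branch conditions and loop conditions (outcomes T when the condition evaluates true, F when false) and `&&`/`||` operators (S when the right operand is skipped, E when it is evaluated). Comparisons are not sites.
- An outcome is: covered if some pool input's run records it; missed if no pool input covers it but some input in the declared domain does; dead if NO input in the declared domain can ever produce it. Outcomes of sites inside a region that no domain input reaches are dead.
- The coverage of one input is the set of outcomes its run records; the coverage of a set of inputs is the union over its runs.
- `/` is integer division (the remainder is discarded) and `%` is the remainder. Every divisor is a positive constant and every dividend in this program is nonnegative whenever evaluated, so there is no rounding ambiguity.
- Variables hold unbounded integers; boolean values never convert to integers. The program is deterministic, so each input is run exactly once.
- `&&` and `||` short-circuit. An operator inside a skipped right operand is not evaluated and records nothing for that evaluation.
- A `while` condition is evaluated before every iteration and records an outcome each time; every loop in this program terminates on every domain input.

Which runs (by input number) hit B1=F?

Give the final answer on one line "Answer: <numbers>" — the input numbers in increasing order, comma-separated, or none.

input #1 (c=3, p=4, y=3): misses B1=F
input #2 (c=5, p=3, y=3): misses B1=F
input #3 (c=3, p=5, y=3): misses B1=F
input #4 (c=6, p=1, y=0): covers B1=F
input #5 (c=4, p=2, y=5): misses B1=F
input #6 (c=4, p=2, y=3): misses B1=F
input #7 (c=5, p=1, y=3): misses B1=F
input #8 (c=5, p=2, y=4): misses B1=F
input #9 (c=5, p=4, y=0): misses B1=F

Answer: 4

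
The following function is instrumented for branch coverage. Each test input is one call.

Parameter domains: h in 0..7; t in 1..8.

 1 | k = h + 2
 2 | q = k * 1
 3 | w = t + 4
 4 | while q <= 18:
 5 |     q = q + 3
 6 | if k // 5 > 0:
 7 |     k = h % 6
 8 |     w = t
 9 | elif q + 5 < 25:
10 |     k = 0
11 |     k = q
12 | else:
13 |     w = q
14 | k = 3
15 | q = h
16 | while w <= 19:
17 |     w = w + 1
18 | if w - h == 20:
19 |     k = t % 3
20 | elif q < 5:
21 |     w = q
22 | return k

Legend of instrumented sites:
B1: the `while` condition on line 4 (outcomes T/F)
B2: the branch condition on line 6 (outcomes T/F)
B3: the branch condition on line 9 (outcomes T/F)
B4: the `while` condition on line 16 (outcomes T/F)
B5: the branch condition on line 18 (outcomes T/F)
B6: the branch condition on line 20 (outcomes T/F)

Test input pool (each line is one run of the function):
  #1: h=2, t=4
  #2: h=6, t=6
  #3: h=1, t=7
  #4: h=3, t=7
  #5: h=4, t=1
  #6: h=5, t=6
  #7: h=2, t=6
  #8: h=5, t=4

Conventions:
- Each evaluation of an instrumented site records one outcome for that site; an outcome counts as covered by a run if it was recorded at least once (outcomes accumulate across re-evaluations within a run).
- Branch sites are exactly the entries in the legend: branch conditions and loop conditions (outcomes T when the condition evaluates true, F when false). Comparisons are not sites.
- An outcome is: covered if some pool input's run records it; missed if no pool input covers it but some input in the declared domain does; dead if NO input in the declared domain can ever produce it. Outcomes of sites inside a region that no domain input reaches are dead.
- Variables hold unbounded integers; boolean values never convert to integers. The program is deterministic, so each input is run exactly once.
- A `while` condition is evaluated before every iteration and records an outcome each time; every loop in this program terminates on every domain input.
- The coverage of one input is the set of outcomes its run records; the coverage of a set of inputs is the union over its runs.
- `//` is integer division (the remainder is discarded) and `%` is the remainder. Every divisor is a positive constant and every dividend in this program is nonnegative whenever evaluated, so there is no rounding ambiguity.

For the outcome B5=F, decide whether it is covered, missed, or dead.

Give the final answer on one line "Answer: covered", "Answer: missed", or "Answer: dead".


B5=F is recorded by pool input(s) 1, 2, 4, 5, 6, 7, 8 -> covered
Answer: covered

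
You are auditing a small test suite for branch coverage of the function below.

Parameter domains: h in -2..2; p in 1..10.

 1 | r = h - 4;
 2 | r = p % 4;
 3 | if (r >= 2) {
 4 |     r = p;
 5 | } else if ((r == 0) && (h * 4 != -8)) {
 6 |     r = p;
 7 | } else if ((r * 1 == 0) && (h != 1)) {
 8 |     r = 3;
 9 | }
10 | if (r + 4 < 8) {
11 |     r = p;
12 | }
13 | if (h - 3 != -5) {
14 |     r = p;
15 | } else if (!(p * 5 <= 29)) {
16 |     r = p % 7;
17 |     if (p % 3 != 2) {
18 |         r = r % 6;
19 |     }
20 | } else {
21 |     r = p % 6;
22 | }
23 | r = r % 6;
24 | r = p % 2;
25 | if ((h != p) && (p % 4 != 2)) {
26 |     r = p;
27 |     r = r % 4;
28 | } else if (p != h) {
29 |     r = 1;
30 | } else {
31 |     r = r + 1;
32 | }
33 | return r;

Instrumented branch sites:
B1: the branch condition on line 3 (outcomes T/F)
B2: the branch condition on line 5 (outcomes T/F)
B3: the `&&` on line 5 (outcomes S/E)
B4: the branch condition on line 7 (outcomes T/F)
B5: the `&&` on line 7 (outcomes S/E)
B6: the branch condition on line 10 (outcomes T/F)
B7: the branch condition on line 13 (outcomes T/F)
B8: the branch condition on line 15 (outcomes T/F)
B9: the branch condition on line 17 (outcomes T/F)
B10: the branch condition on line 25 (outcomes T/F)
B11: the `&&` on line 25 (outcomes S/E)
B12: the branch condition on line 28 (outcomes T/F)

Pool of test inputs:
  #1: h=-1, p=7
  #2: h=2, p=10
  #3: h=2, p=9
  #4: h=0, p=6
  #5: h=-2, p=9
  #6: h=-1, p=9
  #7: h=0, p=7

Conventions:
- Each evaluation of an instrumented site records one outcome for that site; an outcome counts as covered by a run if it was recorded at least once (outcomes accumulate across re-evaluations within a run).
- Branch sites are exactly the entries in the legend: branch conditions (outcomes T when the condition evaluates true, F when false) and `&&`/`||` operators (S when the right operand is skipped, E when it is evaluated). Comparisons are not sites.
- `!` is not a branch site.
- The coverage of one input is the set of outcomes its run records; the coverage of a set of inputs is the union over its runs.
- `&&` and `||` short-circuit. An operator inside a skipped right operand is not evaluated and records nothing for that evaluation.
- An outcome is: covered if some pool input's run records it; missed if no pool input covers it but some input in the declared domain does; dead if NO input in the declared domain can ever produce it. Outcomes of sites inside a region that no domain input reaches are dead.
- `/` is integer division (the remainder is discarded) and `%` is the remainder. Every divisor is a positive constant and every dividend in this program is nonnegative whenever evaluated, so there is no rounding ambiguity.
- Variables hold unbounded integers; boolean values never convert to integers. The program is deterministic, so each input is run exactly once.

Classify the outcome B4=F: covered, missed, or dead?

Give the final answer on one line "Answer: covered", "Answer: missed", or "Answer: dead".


B4=F is recorded by pool input(s) 3, 5, 6 -> covered
Answer: covered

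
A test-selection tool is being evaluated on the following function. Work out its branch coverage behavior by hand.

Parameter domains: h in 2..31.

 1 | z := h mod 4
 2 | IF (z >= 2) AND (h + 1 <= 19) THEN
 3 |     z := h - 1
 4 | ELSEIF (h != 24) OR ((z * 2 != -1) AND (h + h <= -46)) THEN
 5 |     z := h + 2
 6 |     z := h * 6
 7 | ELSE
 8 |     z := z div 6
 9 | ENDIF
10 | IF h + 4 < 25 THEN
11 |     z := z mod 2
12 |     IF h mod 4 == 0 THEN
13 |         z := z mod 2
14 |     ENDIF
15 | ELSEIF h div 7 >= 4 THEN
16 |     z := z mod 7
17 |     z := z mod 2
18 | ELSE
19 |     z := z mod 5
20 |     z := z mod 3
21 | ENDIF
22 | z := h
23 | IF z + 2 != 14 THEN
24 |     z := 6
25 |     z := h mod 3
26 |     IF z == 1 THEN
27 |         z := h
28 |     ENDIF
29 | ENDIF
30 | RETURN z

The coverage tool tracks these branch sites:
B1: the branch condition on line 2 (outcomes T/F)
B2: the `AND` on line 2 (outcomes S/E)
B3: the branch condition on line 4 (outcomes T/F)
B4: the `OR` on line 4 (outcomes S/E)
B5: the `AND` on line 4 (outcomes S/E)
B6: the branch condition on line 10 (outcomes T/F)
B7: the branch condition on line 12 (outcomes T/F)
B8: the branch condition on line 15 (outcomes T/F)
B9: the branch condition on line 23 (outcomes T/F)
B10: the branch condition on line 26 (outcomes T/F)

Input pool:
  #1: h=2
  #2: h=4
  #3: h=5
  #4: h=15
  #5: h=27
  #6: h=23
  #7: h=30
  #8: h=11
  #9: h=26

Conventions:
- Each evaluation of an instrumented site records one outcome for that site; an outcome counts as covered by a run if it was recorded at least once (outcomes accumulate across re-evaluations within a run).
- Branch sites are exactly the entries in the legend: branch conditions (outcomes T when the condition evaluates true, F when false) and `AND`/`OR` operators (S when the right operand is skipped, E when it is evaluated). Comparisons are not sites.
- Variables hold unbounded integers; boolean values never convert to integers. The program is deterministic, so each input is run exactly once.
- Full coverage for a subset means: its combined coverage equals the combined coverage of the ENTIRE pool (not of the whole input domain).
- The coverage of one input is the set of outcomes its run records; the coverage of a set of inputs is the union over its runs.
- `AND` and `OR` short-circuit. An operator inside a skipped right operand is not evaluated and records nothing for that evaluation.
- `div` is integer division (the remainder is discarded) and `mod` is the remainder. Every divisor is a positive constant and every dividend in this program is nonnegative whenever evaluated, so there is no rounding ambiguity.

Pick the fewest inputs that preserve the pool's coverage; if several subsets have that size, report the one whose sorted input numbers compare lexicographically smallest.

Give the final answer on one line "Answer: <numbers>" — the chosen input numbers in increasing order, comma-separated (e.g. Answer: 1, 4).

input #1, h=2: outcomes B1=T, B2=E, B6=T, B7=F, B9=T, B10=F
input #2, h=4: outcomes B1=F, B2=S, B3=T, B4=S, B6=T, B7=T, B9=T, B10=T
input #3, h=5: outcomes B1=F, B2=S, B3=T, B4=S, B6=T, B7=F, B9=T, B10=F
input #4, h=15: outcomes B1=T, B2=E, B6=T, B7=F, B9=T, B10=F
input #5, h=27: outcomes B1=F, B2=E, B3=T, B4=S, B6=F, B8=F, B9=T, B10=F
input #6, h=23: outcomes B1=F, B2=E, B3=T, B4=S, B6=F, B8=F, B9=T, B10=F
input #7, h=30: outcomes B1=F, B2=E, B3=T, B4=S, B6=F, B8=T, B9=T, B10=F
input #8, h=11: outcomes B1=T, B2=E, B6=T, B7=F, B9=T, B10=F
input #9, h=26: outcomes B1=F, B2=E, B3=T, B4=S, B6=F, B8=F, B9=T, B10=F
pool-wide coverage (15 outcomes): B1=T, B1=F, B2=S, B2=E, B3=T, B4=S, B6=T, B6=F, B7=T, B7=F, B8=T, B8=F, B9=T, B10=T, B10=F
checked all size-1 subsets: none covers 15 outcomes (max 8/15)
checked all size-2 subsets: none covers 15 outcomes (max 12/15)
checked all size-3 subsets: none covers 15 outcomes (max 14/15)
at size 4, {1, 2, 5, 7} reaches all 15 outcomes; every lexicographically earlier size-4 subset fails

Answer: 1, 2, 5, 7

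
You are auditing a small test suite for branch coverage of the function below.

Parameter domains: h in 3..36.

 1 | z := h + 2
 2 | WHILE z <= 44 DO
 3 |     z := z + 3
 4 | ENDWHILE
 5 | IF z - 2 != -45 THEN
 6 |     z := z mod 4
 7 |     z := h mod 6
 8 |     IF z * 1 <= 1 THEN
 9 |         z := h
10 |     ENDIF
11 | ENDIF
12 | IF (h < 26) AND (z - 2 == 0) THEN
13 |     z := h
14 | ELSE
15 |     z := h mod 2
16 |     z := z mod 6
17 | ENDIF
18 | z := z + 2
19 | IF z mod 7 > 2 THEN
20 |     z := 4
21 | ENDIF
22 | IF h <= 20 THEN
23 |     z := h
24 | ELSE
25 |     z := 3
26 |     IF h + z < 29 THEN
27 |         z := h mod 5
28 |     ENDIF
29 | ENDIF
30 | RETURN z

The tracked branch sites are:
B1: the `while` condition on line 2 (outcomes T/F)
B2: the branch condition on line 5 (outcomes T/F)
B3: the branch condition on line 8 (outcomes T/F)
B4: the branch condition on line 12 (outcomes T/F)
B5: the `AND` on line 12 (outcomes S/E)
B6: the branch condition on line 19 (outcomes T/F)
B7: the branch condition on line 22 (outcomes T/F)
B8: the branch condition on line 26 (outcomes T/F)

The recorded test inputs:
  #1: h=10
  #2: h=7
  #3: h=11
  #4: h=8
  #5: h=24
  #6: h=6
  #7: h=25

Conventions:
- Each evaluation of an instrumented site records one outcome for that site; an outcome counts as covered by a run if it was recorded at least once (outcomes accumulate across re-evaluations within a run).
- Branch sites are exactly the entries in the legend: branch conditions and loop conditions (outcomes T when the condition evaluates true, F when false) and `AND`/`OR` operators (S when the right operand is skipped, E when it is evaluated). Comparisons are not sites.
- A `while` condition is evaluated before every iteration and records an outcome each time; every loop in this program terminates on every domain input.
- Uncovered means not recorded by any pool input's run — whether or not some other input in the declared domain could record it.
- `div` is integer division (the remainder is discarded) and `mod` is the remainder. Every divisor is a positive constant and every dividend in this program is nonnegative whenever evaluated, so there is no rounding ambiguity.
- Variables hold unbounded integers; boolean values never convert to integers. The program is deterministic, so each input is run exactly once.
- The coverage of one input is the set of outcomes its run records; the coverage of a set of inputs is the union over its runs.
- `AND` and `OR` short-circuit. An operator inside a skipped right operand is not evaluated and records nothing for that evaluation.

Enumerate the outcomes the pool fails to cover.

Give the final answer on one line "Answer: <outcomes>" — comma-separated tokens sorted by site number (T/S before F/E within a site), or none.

#1 (h=10) -> B1->T, B1->T, B1->T, B1->T, B1->T, B1->T, B1->T, B1->T, B1->T, B1->T, B1->T, B1->F, B2->T, B3->F, ...; covered: B1=T, B1=F, B2=T, B3=F, B4=F, B5=E, B6=F, B7=T
#2 (h=7) -> B1->T, B1->T, B1->T, B1->T, B1->T, B1->T, B1->T, B1->T, B1->T, B1->T, B1->T, B1->T, B1->F, B2->T, ...; covered: B1=T, B1=F, B2=T, B3=T, B4=F, B5=E, B6=T, B7=T
#3 (h=11) -> B1->T, B1->T, B1->T, B1->T, B1->T, B1->T, B1->T, B1->T, B1->T, B1->T, B1->T, B1->F, B2->T, B3->F, ...; covered: B1=T, B1=F, B2=T, B3=F, B4=F, B5=E, B6=T, B7=T
#4 (h=8) -> B1->T, B1->T, B1->T, B1->T, B1->T, B1->T, B1->T, B1->T, B1->T, B1->T, B1->T, B1->T, B1->F, B2->T, ...; covered: B1=T, B1=F, B2=T, B3=F, B4=T, B5=E, B6=T, B7=T
#5 (h=24) -> B1->T, B1->T, B1->T, B1->T, B1->T, B1->T, B1->T, B1->F, B2->T, B3->T, B5->E, B4->F, B6->F, B7->F, ...; covered: B1=T, B1=F, B2=T, B3=T, B4=F, B5=E, B6=F, B7=F, B8=T
#6 (h=6) -> B1->T, B1->T, B1->T, B1->T, B1->T, B1->T, B1->T, B1->T, B1->T, B1->T, B1->T, B1->T, B1->T, B1->F, ...; covered: B1=T, B1=F, B2=T, B3=T, B4=F, B5=E, B6=F, B7=T
#7 (h=25) -> B1->T, B1->T, B1->T, B1->T, B1->T, B1->T, B1->F, B2->T, B3->T, B5->E, B4->F, B6->T, B7->F, B8->T; covered: B1=T, B1=F, B2=T, B3=T, B4=F, B5=E, B6=T, B7=F, B8=T
union over the pool: B1=T, B1=F, B2=T, B3=T, B3=F, B4=T, B4=F, B5=E, B6=T, B6=F, B7=T, B7=F, B8=T
uncovered (3 of 16): B2=F, B5=S, B8=F

Answer: B2=F, B5=S, B8=F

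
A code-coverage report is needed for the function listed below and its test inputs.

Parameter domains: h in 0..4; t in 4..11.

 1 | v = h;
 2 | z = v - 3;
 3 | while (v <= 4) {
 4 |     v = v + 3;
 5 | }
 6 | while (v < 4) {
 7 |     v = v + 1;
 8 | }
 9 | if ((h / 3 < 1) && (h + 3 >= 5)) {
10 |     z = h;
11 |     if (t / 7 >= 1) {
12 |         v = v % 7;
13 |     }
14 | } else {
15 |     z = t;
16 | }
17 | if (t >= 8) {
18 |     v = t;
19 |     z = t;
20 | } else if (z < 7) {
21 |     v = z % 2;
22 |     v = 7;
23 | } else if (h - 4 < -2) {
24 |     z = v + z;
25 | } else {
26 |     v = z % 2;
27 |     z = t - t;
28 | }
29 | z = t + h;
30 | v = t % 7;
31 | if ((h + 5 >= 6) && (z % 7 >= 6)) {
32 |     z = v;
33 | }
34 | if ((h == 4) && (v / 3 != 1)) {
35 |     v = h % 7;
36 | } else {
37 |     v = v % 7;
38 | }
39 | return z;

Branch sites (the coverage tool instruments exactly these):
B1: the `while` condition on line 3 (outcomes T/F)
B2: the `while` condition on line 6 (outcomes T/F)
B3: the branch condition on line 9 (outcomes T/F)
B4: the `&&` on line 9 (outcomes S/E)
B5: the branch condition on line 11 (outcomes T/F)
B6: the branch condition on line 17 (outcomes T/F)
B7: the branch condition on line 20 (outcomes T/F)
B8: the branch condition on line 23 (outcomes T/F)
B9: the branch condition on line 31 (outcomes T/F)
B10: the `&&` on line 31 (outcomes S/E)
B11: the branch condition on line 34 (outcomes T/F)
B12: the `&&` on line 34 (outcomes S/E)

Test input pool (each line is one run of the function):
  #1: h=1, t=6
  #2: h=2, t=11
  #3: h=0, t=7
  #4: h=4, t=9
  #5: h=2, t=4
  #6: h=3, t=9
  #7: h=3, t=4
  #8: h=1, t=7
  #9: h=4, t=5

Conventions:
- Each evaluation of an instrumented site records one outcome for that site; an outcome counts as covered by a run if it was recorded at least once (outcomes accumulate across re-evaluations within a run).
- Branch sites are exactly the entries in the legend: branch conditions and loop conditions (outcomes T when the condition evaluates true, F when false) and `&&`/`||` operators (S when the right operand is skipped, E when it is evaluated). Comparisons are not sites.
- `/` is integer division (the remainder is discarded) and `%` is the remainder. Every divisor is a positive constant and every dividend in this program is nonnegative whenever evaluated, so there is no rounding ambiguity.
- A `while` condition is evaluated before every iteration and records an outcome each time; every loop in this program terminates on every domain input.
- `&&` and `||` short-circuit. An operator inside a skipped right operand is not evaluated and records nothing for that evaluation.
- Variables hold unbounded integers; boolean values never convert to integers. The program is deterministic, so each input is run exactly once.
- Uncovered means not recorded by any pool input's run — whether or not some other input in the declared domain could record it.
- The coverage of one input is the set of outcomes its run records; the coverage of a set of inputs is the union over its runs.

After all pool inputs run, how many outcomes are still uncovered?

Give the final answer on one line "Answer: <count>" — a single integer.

test 1 (h=1, t=6) hits B1=T, B1=F, B2=F, B3=F, B4=E, B6=F, B7=T, B9=F, B10=E, B11=F, B12=S
test 2 (h=2, t=11) hits B1=T, B1=F, B2=F, B3=T, B4=E, B5=T, B6=T, B9=T, B10=E, B11=F, B12=S
test 3 (h=0, t=7) hits B1=T, B1=F, B2=F, B3=F, B4=E, B6=F, B7=F, B8=T, B9=F, B10=S, B11=F, B12=S
test 4 (h=4, t=9) hits B1=T, B1=F, B2=F, B3=F, B4=S, B6=T, B9=T, B10=E, B11=T, B12=E
test 5 (h=2, t=4) hits B1=T, B1=F, B2=F, B3=T, B4=E, B5=F, B6=F, B7=T, B9=T, B10=E, B11=F, B12=S
test 6 (h=3, t=9) hits B1=T, B1=F, B2=F, B3=F, B4=S, B6=T, B9=F, B10=E, B11=F, B12=S
test 7 (h=3, t=4) hits B1=T, B1=F, B2=F, B3=F, B4=S, B6=F, B7=T, B9=F, B10=E, B11=F, B12=S
test 8 (h=1, t=7) hits B1=T, B1=F, B2=F, B3=F, B4=E, B6=F, B7=F, B8=T, B9=F, B10=E, B11=F, B12=S
test 9 (h=4, t=5) hits B1=T, B1=F, B2=F, B3=F, B4=S, B6=F, B7=T, B9=F, B10=E, B11=F, B12=E
union over the pool: B1=T, B1=F, B2=F, B3=T, B3=F, B4=S, B4=E, B5=T, B5=F, B6=T, B6=F, B7=T, B7=F, B8=T, B9=T, B9=F, B10=S, B10=E, B11=T, B11=F, B12=S, B12=E
uncovered (2 of 24): B2=T, B8=F

Answer: 2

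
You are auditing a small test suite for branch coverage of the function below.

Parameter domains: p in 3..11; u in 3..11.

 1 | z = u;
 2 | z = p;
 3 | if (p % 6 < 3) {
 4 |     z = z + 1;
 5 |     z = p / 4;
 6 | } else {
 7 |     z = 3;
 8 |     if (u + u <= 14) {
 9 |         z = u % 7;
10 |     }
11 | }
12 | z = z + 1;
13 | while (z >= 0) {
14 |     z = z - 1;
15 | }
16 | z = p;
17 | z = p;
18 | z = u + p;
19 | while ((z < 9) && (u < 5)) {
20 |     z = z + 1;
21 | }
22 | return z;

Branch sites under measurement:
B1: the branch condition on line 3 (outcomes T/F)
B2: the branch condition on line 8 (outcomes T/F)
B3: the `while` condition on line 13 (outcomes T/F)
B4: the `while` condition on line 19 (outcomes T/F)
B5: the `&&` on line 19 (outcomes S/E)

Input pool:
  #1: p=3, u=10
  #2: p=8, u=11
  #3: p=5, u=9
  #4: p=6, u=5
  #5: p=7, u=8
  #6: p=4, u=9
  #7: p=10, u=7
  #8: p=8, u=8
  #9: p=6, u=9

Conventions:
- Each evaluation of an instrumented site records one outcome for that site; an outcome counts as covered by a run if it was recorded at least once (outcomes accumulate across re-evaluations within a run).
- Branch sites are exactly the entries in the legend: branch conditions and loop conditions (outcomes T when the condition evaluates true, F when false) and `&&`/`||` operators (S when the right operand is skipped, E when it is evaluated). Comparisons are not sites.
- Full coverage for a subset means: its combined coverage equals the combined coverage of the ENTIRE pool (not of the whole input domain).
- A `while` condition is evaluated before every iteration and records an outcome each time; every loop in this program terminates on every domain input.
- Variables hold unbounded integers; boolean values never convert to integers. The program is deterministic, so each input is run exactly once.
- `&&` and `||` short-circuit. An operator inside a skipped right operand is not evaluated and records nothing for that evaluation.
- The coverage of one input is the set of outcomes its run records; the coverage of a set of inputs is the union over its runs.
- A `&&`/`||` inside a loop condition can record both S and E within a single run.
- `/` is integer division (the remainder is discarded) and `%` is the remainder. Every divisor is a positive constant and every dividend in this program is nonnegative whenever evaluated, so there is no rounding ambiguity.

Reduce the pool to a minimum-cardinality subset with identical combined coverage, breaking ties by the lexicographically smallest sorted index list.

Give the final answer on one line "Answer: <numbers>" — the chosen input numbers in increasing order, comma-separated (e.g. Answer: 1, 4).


test 1 (p=3, u=10) fires B1->F, B2->F, B3->T, B3->T, B3->T, B3->T, B3->T, B3->F, B5->S, B4->F; hits B1=F, B2=F, B3=T, B3=F, B4=F, B5=S
test 2 (p=8, u=11) fires B1->T, B3->T, B3->T, B3->T, B3->T, B3->F, B5->S, B4->F; hits B1=T, B3=T, B3=F, B4=F, B5=S
test 3 (p=5, u=9) fires B1->F, B2->F, B3->T, B3->T, B3->T, B3->T, B3->T, B3->F, B5->S, B4->F; hits B1=F, B2=F, B3=T, B3=F, B4=F, B5=S
test 4 (p=6, u=5) fires B1->T, B3->T, B3->T, B3->T, B3->F, B5->S, B4->F; hits B1=T, B3=T, B3=F, B4=F, B5=S
test 5 (p=7, u=8) fires B1->T, B3->T, B3->T, B3->T, B3->F, B5->S, B4->F; hits B1=T, B3=T, B3=F, B4=F, B5=S
test 6 (p=4, u=9) fires B1->F, B2->F, B3->T, B3->T, B3->T, B3->T, B3->T, B3->F, B5->S, B4->F; hits B1=F, B2=F, B3=T, B3=F, B4=F, B5=S
test 7 (p=10, u=7) fires B1->F, B2->T, B3->T, B3->T, B3->F, B5->S, B4->F; hits B1=F, B2=T, B3=T, B3=F, B4=F, B5=S
test 8 (p=8, u=8) fires B1->T, B3->T, B3->T, B3->T, B3->T, B3->F, B5->S, B4->F; hits B1=T, B3=T, B3=F, B4=F, B5=S
test 9 (p=6, u=9) fires B1->T, B3->T, B3->T, B3->T, B3->F, B5->S, B4->F; hits B1=T, B3=T, B3=F, B4=F, B5=S
together the pool reaches 8 outcomes: B1=T, B1=F, B2=T, B2=F, B3=T, B3=F, B4=F, B5=S
size 1 is not enough: best union over all size-1 subsets is 6/8
size 2 is not enough: best union over all size-2 subsets is 7/8
the canonical winner is {1, 2, 7}: size 3, full 8-outcome coverage, earliest index list among size-3 covers
Answer: 1, 2, 7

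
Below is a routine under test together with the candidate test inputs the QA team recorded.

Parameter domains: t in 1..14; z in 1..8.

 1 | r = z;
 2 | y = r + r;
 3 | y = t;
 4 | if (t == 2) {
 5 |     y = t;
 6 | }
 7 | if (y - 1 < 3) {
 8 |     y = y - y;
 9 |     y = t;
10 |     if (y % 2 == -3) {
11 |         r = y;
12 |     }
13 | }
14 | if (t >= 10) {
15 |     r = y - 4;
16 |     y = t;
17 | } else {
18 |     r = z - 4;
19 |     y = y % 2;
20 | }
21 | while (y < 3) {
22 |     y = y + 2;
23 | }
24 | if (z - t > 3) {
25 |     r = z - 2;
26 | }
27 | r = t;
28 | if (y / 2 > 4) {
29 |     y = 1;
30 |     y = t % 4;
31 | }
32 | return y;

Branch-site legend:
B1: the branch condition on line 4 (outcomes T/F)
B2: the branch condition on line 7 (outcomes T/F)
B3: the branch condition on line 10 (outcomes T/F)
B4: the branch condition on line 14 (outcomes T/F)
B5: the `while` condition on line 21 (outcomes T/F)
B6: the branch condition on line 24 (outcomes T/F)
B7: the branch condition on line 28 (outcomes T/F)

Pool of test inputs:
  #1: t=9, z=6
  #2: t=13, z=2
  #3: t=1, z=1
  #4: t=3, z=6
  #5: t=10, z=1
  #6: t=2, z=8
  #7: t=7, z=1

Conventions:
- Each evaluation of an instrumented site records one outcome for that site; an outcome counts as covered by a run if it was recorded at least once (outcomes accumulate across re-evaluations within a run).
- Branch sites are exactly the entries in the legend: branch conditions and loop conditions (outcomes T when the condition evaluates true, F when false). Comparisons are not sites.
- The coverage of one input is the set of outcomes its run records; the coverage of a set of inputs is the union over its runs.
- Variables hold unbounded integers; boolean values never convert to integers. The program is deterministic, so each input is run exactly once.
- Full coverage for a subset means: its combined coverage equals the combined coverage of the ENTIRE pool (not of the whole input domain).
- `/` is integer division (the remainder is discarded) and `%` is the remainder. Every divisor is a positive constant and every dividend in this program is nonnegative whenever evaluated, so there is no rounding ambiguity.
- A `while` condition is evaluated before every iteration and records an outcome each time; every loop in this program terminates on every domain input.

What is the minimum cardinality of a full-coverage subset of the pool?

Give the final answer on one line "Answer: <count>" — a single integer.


input #1 (t=9, z=6): events B1->F, B2->F, B4->F, B5->T, B5->F, B6->F, B7->F; covers B1=F, B2=F, B4=F, B5=T, B5=F, B6=F, B7=F
input #2 (t=13, z=2): events B1->F, B2->F, B4->T, B5->F, B6->F, B7->T; covers B1=F, B2=F, B4=T, B5=F, B6=F, B7=T
input #3 (t=1, z=1): events B1->F, B2->T, B3->F, B4->F, B5->T, B5->F, B6->F, B7->F; covers B1=F, B2=T, B3=F, B4=F, B5=T, B5=F, B6=F, B7=F
input #4 (t=3, z=6): events B1->F, B2->T, B3->F, B4->F, B5->T, B5->F, B6->F, B7->F; covers B1=F, B2=T, B3=F, B4=F, B5=T, B5=F, B6=F, B7=F
input #5 (t=10, z=1): events B1->F, B2->F, B4->T, B5->F, B6->F, B7->T; covers B1=F, B2=F, B4=T, B5=F, B6=F, B7=T
input #6 (t=2, z=8): events B1->T, B2->T, B3->F, B4->F, B5->T, B5->T, B5->F, B6->T, B7->F; covers B1=T, B2=T, B3=F, B4=F, B5=T, B5=F, B6=T, B7=F
input #7 (t=7, z=1): events B1->F, B2->F, B4->F, B5->T, B5->F, B6->F, B7->F; covers B1=F, B2=F, B4=F, B5=T, B5=F, B6=F, B7=F
union over all inputs: B1=T, B1=F, B2=T, B2=F, B3=F, B4=T, B4=F, B5=T, B5=F, B6=T, B6=F, B7=T, B7=F (13 outcomes)
every size-1 subset falls short of the 13 outcomes (best: 8/13)
inputs {2, 6} (size 2) cover everything; no size-2 subset with a lexicographically smaller index list covers all 13
Answer: 2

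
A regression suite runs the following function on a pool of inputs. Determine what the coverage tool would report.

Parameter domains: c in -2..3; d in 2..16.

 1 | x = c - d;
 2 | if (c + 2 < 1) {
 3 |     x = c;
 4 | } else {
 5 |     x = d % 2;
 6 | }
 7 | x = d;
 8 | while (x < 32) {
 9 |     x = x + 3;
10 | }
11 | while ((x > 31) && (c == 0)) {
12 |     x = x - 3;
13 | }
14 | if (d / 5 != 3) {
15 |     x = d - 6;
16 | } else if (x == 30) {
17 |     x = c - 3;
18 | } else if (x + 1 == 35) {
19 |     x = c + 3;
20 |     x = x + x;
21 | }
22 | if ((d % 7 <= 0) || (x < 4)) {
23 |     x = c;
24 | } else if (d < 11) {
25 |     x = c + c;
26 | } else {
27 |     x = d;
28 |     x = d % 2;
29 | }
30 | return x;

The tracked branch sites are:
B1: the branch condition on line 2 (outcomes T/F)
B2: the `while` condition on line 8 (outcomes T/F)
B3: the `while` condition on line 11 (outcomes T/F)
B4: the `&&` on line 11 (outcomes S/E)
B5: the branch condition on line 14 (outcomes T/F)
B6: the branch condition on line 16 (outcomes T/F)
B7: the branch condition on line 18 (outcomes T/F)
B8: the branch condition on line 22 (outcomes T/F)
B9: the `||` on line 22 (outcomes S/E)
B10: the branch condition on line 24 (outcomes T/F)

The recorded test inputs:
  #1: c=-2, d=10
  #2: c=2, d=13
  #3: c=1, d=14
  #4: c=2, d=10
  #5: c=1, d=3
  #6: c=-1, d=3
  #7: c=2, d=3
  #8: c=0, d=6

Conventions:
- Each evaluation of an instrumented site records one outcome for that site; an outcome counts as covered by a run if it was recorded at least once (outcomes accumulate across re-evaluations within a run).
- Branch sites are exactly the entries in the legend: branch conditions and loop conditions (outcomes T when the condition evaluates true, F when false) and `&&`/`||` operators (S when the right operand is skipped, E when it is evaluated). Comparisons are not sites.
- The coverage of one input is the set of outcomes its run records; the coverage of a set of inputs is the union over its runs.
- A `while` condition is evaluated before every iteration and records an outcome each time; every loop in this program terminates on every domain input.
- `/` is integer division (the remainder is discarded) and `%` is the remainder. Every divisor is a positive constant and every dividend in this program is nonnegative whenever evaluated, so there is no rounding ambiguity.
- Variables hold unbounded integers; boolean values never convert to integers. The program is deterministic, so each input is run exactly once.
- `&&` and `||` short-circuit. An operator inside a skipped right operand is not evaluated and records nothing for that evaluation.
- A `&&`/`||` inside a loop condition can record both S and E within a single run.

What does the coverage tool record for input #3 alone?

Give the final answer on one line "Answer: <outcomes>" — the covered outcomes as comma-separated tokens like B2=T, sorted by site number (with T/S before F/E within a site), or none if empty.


Simulating input #3 (c=1, d=14) step by step:
  B1->F, B2->T, B2->T, B2->T, B2->T, B2->T, B2->T, B2->F, B4->E, B3->F
  B5->T, B9->S, B8->T
collecting distinct outcomes: B1=F, B2=T, B2=F, B3=F, B4=E, B5=T, B8=T, B9=S
Answer: B1=F, B2=T, B2=F, B3=F, B4=E, B5=T, B8=T, B9=S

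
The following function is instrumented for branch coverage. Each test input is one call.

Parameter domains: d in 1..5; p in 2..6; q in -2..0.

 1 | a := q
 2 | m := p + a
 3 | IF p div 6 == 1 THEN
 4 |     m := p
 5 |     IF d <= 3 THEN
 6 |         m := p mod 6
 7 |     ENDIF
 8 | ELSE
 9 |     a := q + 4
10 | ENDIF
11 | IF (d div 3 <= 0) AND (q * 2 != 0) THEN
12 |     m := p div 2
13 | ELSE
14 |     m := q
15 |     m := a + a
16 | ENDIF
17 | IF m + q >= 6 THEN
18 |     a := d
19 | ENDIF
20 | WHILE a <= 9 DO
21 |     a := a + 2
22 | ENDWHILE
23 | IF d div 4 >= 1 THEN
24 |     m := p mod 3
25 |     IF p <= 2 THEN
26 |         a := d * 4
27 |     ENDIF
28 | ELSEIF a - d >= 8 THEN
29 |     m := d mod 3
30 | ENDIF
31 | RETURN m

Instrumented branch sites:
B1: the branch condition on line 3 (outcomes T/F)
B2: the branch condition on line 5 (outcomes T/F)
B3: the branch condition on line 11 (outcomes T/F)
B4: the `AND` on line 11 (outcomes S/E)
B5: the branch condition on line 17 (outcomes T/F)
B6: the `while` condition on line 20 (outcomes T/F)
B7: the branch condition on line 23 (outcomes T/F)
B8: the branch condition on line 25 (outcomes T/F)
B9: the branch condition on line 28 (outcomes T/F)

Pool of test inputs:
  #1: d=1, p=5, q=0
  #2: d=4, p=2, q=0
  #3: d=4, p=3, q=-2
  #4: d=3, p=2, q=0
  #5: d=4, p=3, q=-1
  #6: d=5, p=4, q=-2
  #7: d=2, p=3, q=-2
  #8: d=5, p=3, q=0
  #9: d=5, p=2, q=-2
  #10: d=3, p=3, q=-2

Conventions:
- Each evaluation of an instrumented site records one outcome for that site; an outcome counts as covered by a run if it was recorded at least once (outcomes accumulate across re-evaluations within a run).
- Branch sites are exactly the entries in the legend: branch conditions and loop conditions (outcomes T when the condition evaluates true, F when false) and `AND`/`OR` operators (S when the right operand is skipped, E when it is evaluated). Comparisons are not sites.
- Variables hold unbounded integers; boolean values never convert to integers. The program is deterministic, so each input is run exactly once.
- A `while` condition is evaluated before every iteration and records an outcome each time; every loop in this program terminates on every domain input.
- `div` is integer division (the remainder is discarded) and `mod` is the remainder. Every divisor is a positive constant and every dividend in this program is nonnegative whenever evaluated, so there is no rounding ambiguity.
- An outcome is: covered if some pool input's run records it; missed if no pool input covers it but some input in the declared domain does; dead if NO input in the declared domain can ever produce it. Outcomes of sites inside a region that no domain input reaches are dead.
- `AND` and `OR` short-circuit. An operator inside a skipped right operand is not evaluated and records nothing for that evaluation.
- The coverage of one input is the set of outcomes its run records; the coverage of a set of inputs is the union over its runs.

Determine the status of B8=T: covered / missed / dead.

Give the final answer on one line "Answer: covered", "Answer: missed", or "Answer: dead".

B8=T is recorded by pool input(s) 2, 9 -> covered

Answer: covered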